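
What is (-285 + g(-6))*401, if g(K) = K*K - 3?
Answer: -101052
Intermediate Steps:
g(K) = -3 + K² (g(K) = K² - 3 = -3 + K²)
(-285 + g(-6))*401 = (-285 + (-3 + (-6)²))*401 = (-285 + (-3 + 36))*401 = (-285 + 33)*401 = -252*401 = -101052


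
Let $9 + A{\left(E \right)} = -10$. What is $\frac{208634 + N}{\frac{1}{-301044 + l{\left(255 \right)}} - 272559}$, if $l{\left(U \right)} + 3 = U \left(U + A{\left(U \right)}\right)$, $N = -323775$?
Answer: $\frac{27733667247}{65650468654} \approx 0.42244$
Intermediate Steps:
$A{\left(E \right)} = -19$ ($A{\left(E \right)} = -9 - 10 = -19$)
$l{\left(U \right)} = -3 + U \left(-19 + U\right)$ ($l{\left(U \right)} = -3 + U \left(U - 19\right) = -3 + U \left(-19 + U\right)$)
$\frac{208634 + N}{\frac{1}{-301044 + l{\left(255 \right)}} - 272559} = \frac{208634 - 323775}{\frac{1}{-301044 - \left(4848 - 65025\right)} - 272559} = - \frac{115141}{\frac{1}{-301044 - -60177} - 272559} = - \frac{115141}{\frac{1}{-301044 + 60177} - 272559} = - \frac{115141}{\frac{1}{-240867} - 272559} = - \frac{115141}{- \frac{1}{240867} - 272559} = - \frac{115141}{- \frac{65650468654}{240867}} = \left(-115141\right) \left(- \frac{240867}{65650468654}\right) = \frac{27733667247}{65650468654}$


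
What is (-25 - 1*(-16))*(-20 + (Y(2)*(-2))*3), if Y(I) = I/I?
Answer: 234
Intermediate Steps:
Y(I) = 1
(-25 - 1*(-16))*(-20 + (Y(2)*(-2))*3) = (-25 - 1*(-16))*(-20 + (1*(-2))*3) = (-25 + 16)*(-20 - 2*3) = -9*(-20 - 6) = -9*(-26) = 234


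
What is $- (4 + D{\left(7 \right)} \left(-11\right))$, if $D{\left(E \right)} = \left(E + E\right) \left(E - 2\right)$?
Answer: $766$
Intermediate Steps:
$D{\left(E \right)} = 2 E \left(-2 + E\right)$
$- (4 + D{\left(7 \right)} \left(-11\right)) = - (4 + 2 \cdot 7 \left(-2 + 7\right) \left(-11\right)) = - (4 + 2 \cdot 7 \cdot 5 \left(-11\right)) = - (4 + 70 \left(-11\right)) = - (4 - 770) = \left(-1\right) \left(-766\right) = 766$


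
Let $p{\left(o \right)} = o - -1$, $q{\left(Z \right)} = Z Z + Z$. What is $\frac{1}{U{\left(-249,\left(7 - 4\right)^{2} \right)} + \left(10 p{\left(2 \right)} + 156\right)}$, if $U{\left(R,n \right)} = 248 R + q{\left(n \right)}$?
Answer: $- \frac{1}{61476} \approx -1.6267 \cdot 10^{-5}$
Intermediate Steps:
$q{\left(Z \right)} = Z + Z^{2}$ ($q{\left(Z \right)} = Z^{2} + Z = Z + Z^{2}$)
$p{\left(o \right)} = 1 + o$ ($p{\left(o \right)} = o + 1 = 1 + o$)
$U{\left(R,n \right)} = 248 R + n \left(1 + n\right)$
$\frac{1}{U{\left(-249,\left(7 - 4\right)^{2} \right)} + \left(10 p{\left(2 \right)} + 156\right)} = \frac{1}{\left(248 \left(-249\right) + \left(7 - 4\right)^{2} \left(1 + \left(7 - 4\right)^{2}\right)\right) + \left(10 \left(1 + 2\right) + 156\right)} = \frac{1}{\left(-61752 + 3^{2} \left(1 + 3^{2}\right)\right) + \left(10 \cdot 3 + 156\right)} = \frac{1}{\left(-61752 + 9 \left(1 + 9\right)\right) + \left(30 + 156\right)} = \frac{1}{\left(-61752 + 9 \cdot 10\right) + 186} = \frac{1}{\left(-61752 + 90\right) + 186} = \frac{1}{-61662 + 186} = \frac{1}{-61476} = - \frac{1}{61476}$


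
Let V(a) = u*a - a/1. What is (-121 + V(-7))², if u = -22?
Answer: 1600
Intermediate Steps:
V(a) = -23*a (V(a) = -22*a - a/1 = -22*a - a = -23*a)
(-121 + V(-7))² = (-121 - 23*(-7))² = (-121 + 161)² = 40² = 1600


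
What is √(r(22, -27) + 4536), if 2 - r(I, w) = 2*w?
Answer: 4*√287 ≈ 67.764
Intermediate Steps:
r(I, w) = 2 - 2*w
√(r(22, -27) + 4536) = √((2 - 2*(-27)) + 4536) = √((2 + 54) + 4536) = √(56 + 4536) = √4592 = 4*√287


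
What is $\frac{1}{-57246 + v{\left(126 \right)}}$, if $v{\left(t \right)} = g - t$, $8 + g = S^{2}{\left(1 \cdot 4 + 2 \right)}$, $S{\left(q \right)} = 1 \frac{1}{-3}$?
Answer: $- \frac{9}{516419} \approx -1.7428 \cdot 10^{-5}$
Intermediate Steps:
$S{\left(q \right)} = - \frac{1}{3}$ ($S{\left(q \right)} = 1 \left(- \frac{1}{3}\right) = - \frac{1}{3}$)
$g = - \frac{71}{9}$ ($g = -8 + \left(- \frac{1}{3}\right)^{2} = -8 + \frac{1}{9} = - \frac{71}{9} \approx -7.8889$)
$v{\left(t \right)} = - \frac{71}{9} - t$
$\frac{1}{-57246 + v{\left(126 \right)}} = \frac{1}{-57246 - \frac{1205}{9}} = \frac{1}{- \frac{516419}{9}} = - \frac{9}{516419}$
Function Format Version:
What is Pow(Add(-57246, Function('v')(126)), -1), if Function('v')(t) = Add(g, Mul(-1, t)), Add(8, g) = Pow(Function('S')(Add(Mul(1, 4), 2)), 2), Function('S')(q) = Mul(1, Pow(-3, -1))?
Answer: Rational(-9, 516419) ≈ -1.7428e-5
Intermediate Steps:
Function('S')(q) = Rational(-1, 3) (Function('S')(q) = Mul(1, Rational(-1, 3)) = Rational(-1, 3))
g = Rational(-71, 9) (g = Add(-8, Pow(Rational(-1, 3), 2)) = Add(-8, Rational(1, 9)) = Rational(-71, 9) ≈ -7.8889)
Function('v')(t) = Add(Rational(-71, 9), Mul(-1, t))
Pow(Add(-57246, Function('v')(126)), -1) = Pow(Add(-57246, Add(Rational(-71, 9), Mul(-1, 126))), -1) = Pow(Add(-57246, Add(Rational(-71, 9), -126)), -1) = Pow(Add(-57246, Rational(-1205, 9)), -1) = Pow(Rational(-516419, 9), -1) = Rational(-9, 516419)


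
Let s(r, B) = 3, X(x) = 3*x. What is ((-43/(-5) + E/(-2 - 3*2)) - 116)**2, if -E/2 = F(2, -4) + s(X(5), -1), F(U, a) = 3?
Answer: 1121481/100 ≈ 11215.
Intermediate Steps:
E = -12 (E = -2*(3 + 3) = -2*6 = -12)
((-43/(-5) + E/(-2 - 3*2)) - 116)**2 = ((-43/(-5) - 12/(-2 - 3*2)) - 116)**2 = ((-43*(-1/5) - 12/(-2 - 6)) - 116)**2 = ((43/5 - 12/(-8)) - 116)**2 = ((43/5 - 12*(-1/8)) - 116)**2 = ((43/5 + 3/2) - 116)**2 = (101/10 - 116)**2 = (-1059/10)**2 = 1121481/100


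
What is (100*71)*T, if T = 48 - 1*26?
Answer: 156200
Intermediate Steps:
T = 22 (T = 48 - 26 = 22)
(100*71)*T = (100*71)*22 = 7100*22 = 156200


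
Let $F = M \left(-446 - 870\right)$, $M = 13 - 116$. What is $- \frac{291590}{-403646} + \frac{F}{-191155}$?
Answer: $\frac{512739221}{38579475565} \approx 0.01329$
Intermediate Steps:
$M = -103$
$F = 135548$ ($F = - 103 \left(-446 - 870\right) = \left(-103\right) \left(-1316\right) = 135548$)
$- \frac{291590}{-403646} + \frac{F}{-191155} = - \frac{291590}{-403646} + \frac{135548}{-191155} = \left(-291590\right) \left(- \frac{1}{403646}\right) + 135548 \left(- \frac{1}{191155}\right) = \frac{145795}{201823} - \frac{135548}{191155} = \frac{512739221}{38579475565}$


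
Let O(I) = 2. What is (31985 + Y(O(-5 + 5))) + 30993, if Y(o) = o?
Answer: 62980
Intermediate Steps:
(31985 + Y(O(-5 + 5))) + 30993 = (31985 + 2) + 30993 = 31987 + 30993 = 62980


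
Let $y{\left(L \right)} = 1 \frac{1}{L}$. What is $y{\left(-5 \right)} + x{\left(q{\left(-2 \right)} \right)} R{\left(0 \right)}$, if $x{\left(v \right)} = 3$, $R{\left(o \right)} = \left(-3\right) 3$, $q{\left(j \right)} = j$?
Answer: $- \frac{136}{5} \approx -27.2$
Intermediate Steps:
$R{\left(o \right)} = -9$
$y{\left(L \right)} = \frac{1}{L}$
$y{\left(-5 \right)} + x{\left(q{\left(-2 \right)} \right)} R{\left(0 \right)} = \frac{1}{-5} + 3 \left(-9\right) = - \frac{1}{5} - 27 = - \frac{136}{5}$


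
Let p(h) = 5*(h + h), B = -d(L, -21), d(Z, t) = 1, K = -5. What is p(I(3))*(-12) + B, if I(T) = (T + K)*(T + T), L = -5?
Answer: 1439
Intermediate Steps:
I(T) = 2*T*(-5 + T) (I(T) = (T - 5)*(T + T) = (-5 + T)*(2*T) = 2*T*(-5 + T))
B = -1 (B = -1*1 = -1)
p(h) = 10*h (p(h) = 5*(2*h) = 10*h)
p(I(3))*(-12) + B = (10*(2*3*(-5 + 3)))*(-12) - 1 = (10*(2*3*(-2)))*(-12) - 1 = (10*(-12))*(-12) - 1 = -120*(-12) - 1 = 1440 - 1 = 1439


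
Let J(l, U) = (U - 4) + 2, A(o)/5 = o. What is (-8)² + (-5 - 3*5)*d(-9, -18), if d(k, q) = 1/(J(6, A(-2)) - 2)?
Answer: 458/7 ≈ 65.429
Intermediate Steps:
A(o) = 5*o
J(l, U) = -2 + U (J(l, U) = (-4 + U) + 2 = -2 + U)
d(k, q) = -1/14 (d(k, q) = 1/((-2 + 5*(-2)) - 2) = 1/((-2 - 10) - 2) = 1/(-12 - 2) = 1/(-14) = -1/14)
(-8)² + (-5 - 3*5)*d(-9, -18) = (-8)² + (-5 - 3*5)*(-1/14) = 64 + (-5 - 15)*(-1/14) = 64 - 20*(-1/14) = 64 + 10/7 = 458/7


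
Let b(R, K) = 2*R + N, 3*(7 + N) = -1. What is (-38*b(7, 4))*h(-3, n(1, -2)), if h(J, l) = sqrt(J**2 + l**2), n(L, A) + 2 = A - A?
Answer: -760*sqrt(13)/3 ≈ -913.41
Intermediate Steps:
N = -22/3 (N = -7 + (1/3)*(-1) = -7 - 1/3 = -22/3 ≈ -7.3333)
b(R, K) = -22/3 + 2*R (b(R, K) = 2*R - 22/3 = -22/3 + 2*R)
n(L, A) = -2 (n(L, A) = -2 + (A - A) = -2 + 0 = -2)
(-38*b(7, 4))*h(-3, n(1, -2)) = (-38*(-22/3 + 2*7))*sqrt((-3)**2 + (-2)**2) = (-38*(-22/3 + 14))*sqrt(9 + 4) = (-38*20/3)*sqrt(13) = -760*sqrt(13)/3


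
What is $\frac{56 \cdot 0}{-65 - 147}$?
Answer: $0$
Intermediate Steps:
$\frac{56 \cdot 0}{-65 - 147} = \frac{0}{-65 - 147} = \frac{0}{-212} = 0 \left(- \frac{1}{212}\right) = 0$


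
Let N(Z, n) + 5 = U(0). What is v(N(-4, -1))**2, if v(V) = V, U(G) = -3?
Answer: 64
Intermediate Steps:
N(Z, n) = -8 (N(Z, n) = -5 - 3 = -8)
v(N(-4, -1))**2 = (-8)**2 = 64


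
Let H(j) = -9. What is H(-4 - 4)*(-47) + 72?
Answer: 495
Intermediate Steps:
H(-4 - 4)*(-47) + 72 = -9*(-47) + 72 = 423 + 72 = 495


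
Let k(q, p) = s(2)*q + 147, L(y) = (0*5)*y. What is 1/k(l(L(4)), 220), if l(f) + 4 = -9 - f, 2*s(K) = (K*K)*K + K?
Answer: 1/82 ≈ 0.012195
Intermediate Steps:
s(K) = K/2 + K**3/2 (s(K) = ((K*K)*K + K)/2 = (K**2*K + K)/2 = (K**3 + K)/2 = (K + K**3)/2 = K/2 + K**3/2)
L(y) = 0 (L(y) = 0*y = 0)
l(f) = -13 - f (l(f) = -4 + (-9 - f) = -13 - f)
k(q, p) = 147 + 5*q (k(q, p) = ((1/2)*2*(1 + 2**2))*q + 147 = ((1/2)*2*(1 + 4))*q + 147 = ((1/2)*2*5)*q + 147 = 5*q + 147 = 147 + 5*q)
1/k(l(L(4)), 220) = 1/(147 + 5*(-13 - 1*0)) = 1/(147 + 5*(-13 + 0)) = 1/(147 + 5*(-13)) = 1/(147 - 65) = 1/82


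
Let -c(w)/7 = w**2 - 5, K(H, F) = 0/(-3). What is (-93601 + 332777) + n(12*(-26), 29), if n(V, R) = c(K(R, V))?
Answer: 239211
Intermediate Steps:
K(H, F) = 0 (K(H, F) = 0*(-1/3) = 0)
c(w) = 35 - 7*w**2 (c(w) = -7*(w**2 - 5) = -7*(-5 + w**2) = 35 - 7*w**2)
n(V, R) = 35 (n(V, R) = 35 - 7*0**2 = 35 - 7*0 = 35 + 0 = 35)
(-93601 + 332777) + n(12*(-26), 29) = (-93601 + 332777) + 35 = 239176 + 35 = 239211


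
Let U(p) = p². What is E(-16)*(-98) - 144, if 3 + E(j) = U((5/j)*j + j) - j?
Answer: -13276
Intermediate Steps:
E(j) = -3 + (5 + j)² - j (E(j) = -3 + (((5/j)*j + j)² - j) = -3 + ((5 + j)² - j) = -3 + (5 + j)² - j)
E(-16)*(-98) - 144 = (-3 + (5 - 16)² - 1*(-16))*(-98) - 144 = (-3 + (-11)² + 16)*(-98) - 144 = (-3 + 121 + 16)*(-98) - 144 = 134*(-98) - 144 = -13132 - 144 = -13276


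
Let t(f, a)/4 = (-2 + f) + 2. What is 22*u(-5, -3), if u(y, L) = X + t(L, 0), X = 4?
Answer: -176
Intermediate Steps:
t(f, a) = 4*f (t(f, a) = 4*((-2 + f) + 2) = 4*f)
u(y, L) = 4 + 4*L
22*u(-5, -3) = 22*(4 + 4*(-3)) = 22*(4 - 12) = 22*(-8) = -176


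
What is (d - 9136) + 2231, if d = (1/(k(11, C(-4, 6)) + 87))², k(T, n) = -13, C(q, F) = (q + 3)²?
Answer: -37811779/5476 ≈ -6905.0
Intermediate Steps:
C(q, F) = (3 + q)²
d = 1/5476 (d = (1/(-13 + 87))² = (1/74)² = 1/5476 ≈ 0.00018262)
(d - 9136) + 2231 = (1/5476 - 9136) + 2231 = -50028735/5476 + 2231 = -37811779/5476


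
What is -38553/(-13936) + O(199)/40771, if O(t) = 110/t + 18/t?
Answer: 312798812045/113068746544 ≈ 2.7664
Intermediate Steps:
O(t) = 128/t
-38553/(-13936) + O(199)/40771 = -38553/(-13936) + (128/199)/40771 = -38553*(-1/13936) + (128*(1/199))*(1/40771) = 38553/13936 + (128/199)*(1/40771) = 38553/13936 + 128/8113429 = 312798812045/113068746544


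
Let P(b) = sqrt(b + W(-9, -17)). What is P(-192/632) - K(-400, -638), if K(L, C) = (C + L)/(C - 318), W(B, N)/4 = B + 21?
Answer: -519/478 + 2*sqrt(74418)/79 ≈ 5.8205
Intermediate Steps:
W(B, N) = 84 + 4*B (W(B, N) = 4*(B + 21) = 4*(21 + B) = 84 + 4*B)
K(L, C) = (C + L)/(-318 + C)
P(b) = sqrt(48 + b) (P(b) = sqrt(b + (84 + 4*(-9))) = sqrt(b + (84 - 36)) = sqrt(b + 48) = sqrt(48 + b))
P(-192/632) - K(-400, -638) = sqrt(48 - 192/632) - (-638 - 400)/(-318 - 638) = sqrt(48 - 192*1/632) - (-1038)/(-956) = sqrt(48 - 24/79) - (-1)*(-1038)/956 = sqrt(3768/79) - 1*519/478 = 2*sqrt(74418)/79 - 519/478 = -519/478 + 2*sqrt(74418)/79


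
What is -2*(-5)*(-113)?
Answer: -1130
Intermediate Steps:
-2*(-5)*(-113) = 10*(-113) = -1130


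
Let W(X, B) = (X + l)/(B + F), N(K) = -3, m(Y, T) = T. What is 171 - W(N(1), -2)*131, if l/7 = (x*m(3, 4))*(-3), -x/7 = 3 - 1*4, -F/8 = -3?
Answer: 81183/22 ≈ 3690.1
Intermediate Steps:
F = 24 (F = -8*(-3) = 24)
x = 7 (x = -7*(3 - 1*4) = -7*(3 - 4) = -7*(-1) = 7)
l = -588 (l = 7*((7*4)*(-3)) = 7*(28*(-3)) = 7*(-84) = -588)
W(X, B) = (-588 + X)/(24 + B) (W(X, B) = (X - 588)/(B + 24) = (-588 + X)/(24 + B))
171 - W(N(1), -2)*131 = 171 - (-588 - 3)/(24 - 2)*131 = 171 - -591/22*131 = 171 - (1/22)*(-591)*131 = 171 - (-591)*131/22 = 171 - 1*(-77421/22) = 171 + 77421/22 = 81183/22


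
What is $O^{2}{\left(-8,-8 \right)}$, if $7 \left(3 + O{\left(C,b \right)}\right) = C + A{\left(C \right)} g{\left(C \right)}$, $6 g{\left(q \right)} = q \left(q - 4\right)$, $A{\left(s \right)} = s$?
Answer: $\frac{24649}{49} \approx 503.04$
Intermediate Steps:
$g{\left(q \right)} = \frac{q \left(-4 + q\right)}{6}$ ($g{\left(q \right)} = \frac{q \left(q - 4\right)}{6} = \frac{q \left(-4 + q\right)}{6}$)
$O{\left(C,b \right)} = -3 + \frac{C}{7} + \frac{C^{2} \left(-4 + C\right)}{42}$ ($O{\left(C,b \right)} = -3 + \frac{C + C \frac{C \left(-4 + C\right)}{6}}{7} = -3 + \frac{C + \frac{C^{2} \left(-4 + C\right)}{6}}{7} = -3 + \left(\frac{C}{7} + \frac{C^{2} \left(-4 + C\right)}{42}\right) = -3 + \frac{C}{7} + \frac{C^{2} \left(-4 + C\right)}{42}$)
$O^{2}{\left(-8,-8 \right)} = \left(-3 + \frac{1}{7} \left(-8\right) + \frac{\left(-8\right)^{2} \left(-4 - 8\right)}{42}\right)^{2} = \left(-3 - \frac{8}{7} + \frac{1}{42} \cdot 64 \left(-12\right)\right)^{2} = \left(-3 - \frac{8}{7} - \frac{128}{7}\right)^{2} = \left(- \frac{157}{7}\right)^{2} = \frac{24649}{49}$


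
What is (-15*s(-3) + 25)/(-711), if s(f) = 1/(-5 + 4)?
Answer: -40/711 ≈ -0.056259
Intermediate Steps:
s(f) = -1 (s(f) = 1/(-1) = -1)
(-15*s(-3) + 25)/(-711) = (-15*(-1) + 25)/(-711) = (15 + 25)*(-1/711) = 40*(-1/711) = -40/711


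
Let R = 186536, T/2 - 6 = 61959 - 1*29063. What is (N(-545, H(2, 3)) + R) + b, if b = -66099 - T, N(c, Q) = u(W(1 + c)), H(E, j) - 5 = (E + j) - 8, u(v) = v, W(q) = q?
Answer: 54089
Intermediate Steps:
H(E, j) = -3 + E + j (H(E, j) = 5 + ((E + j) - 8) = 5 + (-8 + E + j) = -3 + E + j)
T = 65804 (T = 12 + 2*(61959 - 1*29063) = 12 + 2*(61959 - 29063) = 12 + 2*32896 = 12 + 65792 = 65804)
N(c, Q) = 1 + c
b = -131903 (b = -66099 - 1*65804 = -66099 - 65804 = -131903)
(N(-545, H(2, 3)) + R) + b = ((1 - 545) + 186536) - 131903 = (-544 + 186536) - 131903 = 185992 - 131903 = 54089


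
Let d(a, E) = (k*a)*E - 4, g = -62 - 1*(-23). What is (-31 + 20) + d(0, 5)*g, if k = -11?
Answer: 145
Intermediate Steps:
g = -39 (g = -62 + 23 = -39)
d(a, E) = -4 - 11*E*a (d(a, E) = (-11*a)*E - 4 = -11*E*a - 4 = -4 - 11*E*a)
(-31 + 20) + d(0, 5)*g = (-31 + 20) + (-4 - 11*5*0)*(-39) = -11 + (-4 + 0)*(-39) = -11 - 4*(-39) = -11 + 156 = 145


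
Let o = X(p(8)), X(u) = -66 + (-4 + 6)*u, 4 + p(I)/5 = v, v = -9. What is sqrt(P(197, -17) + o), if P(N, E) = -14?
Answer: I*sqrt(210) ≈ 14.491*I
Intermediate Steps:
p(I) = -65 (p(I) = -20 + 5*(-9) = -20 - 45 = -65)
X(u) = -66 + 2*u
o = -196 (o = -66 + 2*(-65) = -66 - 130 = -196)
sqrt(P(197, -17) + o) = sqrt(-14 - 196) = sqrt(-210) = I*sqrt(210)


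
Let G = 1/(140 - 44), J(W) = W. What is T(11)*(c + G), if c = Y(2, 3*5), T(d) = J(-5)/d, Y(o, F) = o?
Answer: -965/1056 ≈ -0.91383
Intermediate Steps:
T(d) = -5/d
c = 2
G = 1/96 ≈ 0.010417
T(11)*(c + G) = (-5/11)*(2 + 1/96) = -5*1/11*(193/96) = -5/11*193/96 = -965/1056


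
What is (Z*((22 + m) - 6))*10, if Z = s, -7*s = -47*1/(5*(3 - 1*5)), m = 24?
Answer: -1880/7 ≈ -268.57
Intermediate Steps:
s = -47/70 (s = -(-47)/(7*(5*(3 - 1*5))) = -(-47)/(7*(5*(3 - 5))) = -(-47)/(7*(5*(-2))) = -(-47)/(7*(-10)) = -(-47)*(-1)/(7*10) = -⅐*47/10 = -47/70 ≈ -0.67143)
Z = -47/70 ≈ -0.67143
(Z*((22 + m) - 6))*10 = -47*((22 + 24) - 6)/70*10 = -47*(46 - 6)/70*10 = -47/70*40*10 = -188/7*10 = -1880/7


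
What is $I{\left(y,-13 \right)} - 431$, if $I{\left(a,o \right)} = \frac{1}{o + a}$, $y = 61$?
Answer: $- \frac{20687}{48} \approx -430.98$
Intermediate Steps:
$I{\left(a,o \right)} = \frac{1}{a + o}$
$I{\left(y,-13 \right)} - 431 = \frac{1}{61 - 13} - 431 = \frac{1}{48} - 431 = - \frac{20687}{48}$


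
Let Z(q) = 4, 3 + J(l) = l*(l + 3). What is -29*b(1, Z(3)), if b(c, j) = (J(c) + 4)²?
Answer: -725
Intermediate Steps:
J(l) = -3 + l*(3 + l) (J(l) = -3 + l*(l + 3) = -3 + l*(3 + l))
b(c, j) = (1 + c² + 3*c)² (b(c, j) = ((-3 + c² + 3*c) + 4)² = (1 + c² + 3*c)²)
-29*b(1, Z(3)) = -29*(1 + 1² + 3*1)² = -29*(1 + 1 + 3)² = -29*5² = -29*25 = -725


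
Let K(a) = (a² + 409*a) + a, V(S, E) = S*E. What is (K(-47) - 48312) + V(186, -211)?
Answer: -104619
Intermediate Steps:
V(S, E) = E*S
K(a) = a² + 410*a
(K(-47) - 48312) + V(186, -211) = (-47*(410 - 47) - 48312) - 211*186 = (-47*363 - 48312) - 39246 = (-17061 - 48312) - 39246 = -65373 - 39246 = -104619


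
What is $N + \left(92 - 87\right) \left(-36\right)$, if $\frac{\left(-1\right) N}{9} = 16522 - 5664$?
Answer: $-97902$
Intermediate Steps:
$N = -97722$ ($N = - 9 \left(16522 - 5664\right) = \left(-9\right) 10858 = -97722$)
$N + \left(92 - 87\right) \left(-36\right) = -97722 + \left(92 - 87\right) \left(-36\right) = -97722 + 5 \left(-36\right) = -97722 - 180 = -97902$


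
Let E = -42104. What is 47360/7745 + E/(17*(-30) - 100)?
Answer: 35498508/472445 ≈ 75.138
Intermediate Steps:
47360/7745 + E/(17*(-30) - 100) = 47360/7745 - 42104/(17*(-30) - 100) = 47360*(1/7745) - 42104/(-510 - 100) = 9472/1549 - 42104/(-610) = 9472/1549 - 42104*(-1/610) = 9472/1549 + 21052/305 = 35498508/472445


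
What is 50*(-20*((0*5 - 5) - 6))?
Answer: 11000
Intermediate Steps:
50*(-20*((0*5 - 5) - 6)) = 50*(-20*((0 - 5) - 6)) = 50*(-20*(-5 - 6)) = 50*(-20*(-11)) = 50*220 = 11000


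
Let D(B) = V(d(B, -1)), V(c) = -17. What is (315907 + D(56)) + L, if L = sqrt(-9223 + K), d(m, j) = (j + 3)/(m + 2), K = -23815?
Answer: 315890 + I*sqrt(33038) ≈ 3.1589e+5 + 181.76*I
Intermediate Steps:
d(m, j) = (3 + j)/(2 + m)
D(B) = -17
L = I*sqrt(33038) (L = sqrt(-9223 - 23815) = sqrt(-33038) = I*sqrt(33038) ≈ 181.76*I)
(315907 + D(56)) + L = (315907 - 17) + I*sqrt(33038) = 315890 + I*sqrt(33038)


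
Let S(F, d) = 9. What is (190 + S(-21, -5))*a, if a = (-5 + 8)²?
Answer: 1791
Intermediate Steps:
a = 9 (a = 3² = 9)
(190 + S(-21, -5))*a = (190 + 9)*9 = 199*9 = 1791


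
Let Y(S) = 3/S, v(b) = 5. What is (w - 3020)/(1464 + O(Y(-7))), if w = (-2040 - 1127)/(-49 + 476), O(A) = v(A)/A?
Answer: -3878121/1860439 ≈ -2.0845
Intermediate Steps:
O(A) = 5/A
w = -3167/427 ≈ -7.4169
(w - 3020)/(1464 + O(Y(-7))) = (-3167/427 - 3020)/(1464 + 5/((3/(-7)))) = -1292707/(427*(1464 + 5/((3*(-⅐))))) = -1292707/(427*(1464 + 5/(-3/7))) = -1292707/(427*(1464 + 5*(-7/3))) = -1292707/(427*(1464 - 35/3)) = -1292707/(427*4357/3) = -1292707/427*3/4357 = -3878121/1860439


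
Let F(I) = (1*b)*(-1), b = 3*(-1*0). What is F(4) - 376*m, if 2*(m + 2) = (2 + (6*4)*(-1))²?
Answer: -90240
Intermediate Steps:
b = 0 (b = 3*0 = 0)
m = 240 (m = -2 + (2 + (6*4)*(-1))²/2 = -2 + (2 + 24*(-1))²/2 = -2 + (2 - 24)²/2 = -2 + (½)*(-22)² = -2 + (½)*484 = -2 + 242 = 240)
F(I) = 0 (F(I) = (1*0)*(-1) = 0*(-1) = 0)
F(4) - 376*m = 0 - 376*240 = 0 - 90240 = -90240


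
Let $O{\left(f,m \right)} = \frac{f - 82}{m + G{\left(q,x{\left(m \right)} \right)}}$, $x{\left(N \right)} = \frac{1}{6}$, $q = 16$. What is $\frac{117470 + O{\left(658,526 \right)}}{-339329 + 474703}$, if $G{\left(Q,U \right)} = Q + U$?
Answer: $\frac{191066683}{220185811} \approx 0.86775$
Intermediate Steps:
$x{\left(N \right)} = \frac{1}{6}$
$O{\left(f,m \right)} = \frac{-82 + f}{\frac{97}{6} + m}$ ($O{\left(f,m \right)} = \frac{f - 82}{m + \left(16 + \frac{1}{6}\right)} = \frac{-82 + f}{m + \frac{97}{6}} = \frac{-82 + f}{\frac{97}{6} + m}$)
$\frac{117470 + O{\left(658,526 \right)}}{-339329 + 474703} = \frac{117470 + \frac{6 \left(-82 + 658\right)}{97 + 6 \cdot 526}}{-339329 + 474703} = \frac{117470 + 6 \frac{1}{97 + 3156} \cdot 576}{135374} = \left(117470 + 6 \cdot \frac{1}{3253} \cdot 576\right) \frac{1}{135374} = \left(117470 + \frac{3456}{3253}\right) \frac{1}{135374} = \frac{382133366}{3253} \cdot \frac{1}{135374} = \frac{191066683}{220185811}$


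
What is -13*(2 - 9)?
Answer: 91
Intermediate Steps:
-13*(2 - 9) = -13*(-7) = 91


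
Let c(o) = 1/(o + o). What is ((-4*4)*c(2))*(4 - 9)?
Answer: 20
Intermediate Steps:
c(o) = 1/(2*o)
((-4*4)*c(2))*(4 - 9) = ((-4*4)*((1/2)/2))*(4 - 9) = -8/2*(-5) = -16*1/4*(-5) = -4*(-5) = 20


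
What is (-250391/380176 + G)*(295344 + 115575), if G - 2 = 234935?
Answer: 36702117462290799/380176 ≈ 9.6540e+10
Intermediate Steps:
G = 234937 (G = 2 + 234935 = 234937)
(-250391/380176 + G)*(295344 + 115575) = (-250391/380176 + 234937)*(295344 + 115575) = (-250391*1/380176 + 234937)*410919 = (-250391/380176 + 234937)*410919 = (89317158521/380176)*410919 = 36702117462290799/380176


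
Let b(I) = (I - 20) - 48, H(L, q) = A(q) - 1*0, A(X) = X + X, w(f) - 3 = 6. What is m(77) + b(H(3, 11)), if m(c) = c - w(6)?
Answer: 22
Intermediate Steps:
w(f) = 9 (w(f) = 3 + 6 = 9)
A(X) = 2*X
m(c) = -9 + c (m(c) = c - 1*9 = c - 9 = -9 + c)
H(L, q) = 2*q (H(L, q) = 2*q - 1*0 = 2*q + 0 = 2*q)
b(I) = -68 + I (b(I) = (-20 + I) - 48 = -68 + I)
m(77) + b(H(3, 11)) = (-9 + 77) + (-68 + 2*11) = 68 + (-68 + 22) = 68 - 46 = 22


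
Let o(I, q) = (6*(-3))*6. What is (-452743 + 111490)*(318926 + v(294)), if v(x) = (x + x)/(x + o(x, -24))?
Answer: -3373901525412/31 ≈ -1.0884e+11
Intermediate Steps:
o(I, q) = -108 (o(I, q) = -18*6 = -108)
v(x) = 2*x/(-108 + x) (v(x) = (x + x)/(x - 108) = (2*x)/(-108 + x) = 2*x/(-108 + x))
(-452743 + 111490)*(318926 + v(294)) = (-452743 + 111490)*(318926 + 2*294/(-108 + 294)) = -341253*(318926 + 2*294/186) = -341253*(318926 + 2*294*(1/186)) = -341253*(318926 + 98/31) = -341253*9886804/31 = -3373901525412/31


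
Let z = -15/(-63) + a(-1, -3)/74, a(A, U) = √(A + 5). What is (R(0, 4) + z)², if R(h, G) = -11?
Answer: 69572281/603729 ≈ 115.24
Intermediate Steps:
a(A, U) = √(5 + A)
z = 206/777 (z = -15/(-63) + √(5 - 1)/74 = -15*(-1/63) + √4*(1/74) = 5/21 + 2*(1/74) = 5/21 + 1/37 = 206/777 ≈ 0.26512)
(R(0, 4) + z)² = (-11 + 206/777)² = (-8341/777)² = 69572281/603729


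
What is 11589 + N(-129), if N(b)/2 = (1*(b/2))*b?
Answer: 28230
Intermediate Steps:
N(b) = b² (N(b) = 2*((1*(b/2))*b) = 2*((b/2)*b) = 2*(b²/2) = b²)
11589 + N(-129) = 11589 + (-129)² = 11589 + 16641 = 28230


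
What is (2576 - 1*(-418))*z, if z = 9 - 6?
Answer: 8982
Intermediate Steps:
z = 3
(2576 - 1*(-418))*z = (2576 - 1*(-418))*3 = (2576 + 418)*3 = 2994*3 = 8982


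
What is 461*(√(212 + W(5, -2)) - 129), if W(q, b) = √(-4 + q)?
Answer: -59469 + 461*√213 ≈ -52741.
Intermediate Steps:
461*(√(212 + W(5, -2)) - 129) = 461*(√(212 + √(-4 + 5)) - 129) = 461*(√(212 + √1) - 129) = 461*(√(212 + 1) - 129) = 461*(√213 - 129) = 461*(-129 + √213) = -59469 + 461*√213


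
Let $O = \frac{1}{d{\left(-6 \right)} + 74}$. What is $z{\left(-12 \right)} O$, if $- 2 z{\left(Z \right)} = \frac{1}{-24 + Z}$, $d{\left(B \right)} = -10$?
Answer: $\frac{1}{4608} \approx 0.00021701$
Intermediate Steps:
$z{\left(Z \right)} = - \frac{1}{2 \left(-24 + Z\right)}$
$O = \frac{1}{64}$ ($O = \frac{1}{-10 + 74} = \frac{1}{64} \approx 0.015625$)
$z{\left(-12 \right)} O = - \frac{1}{-48 + 2 \left(-12\right)} \frac{1}{64} = - \frac{1}{-48 - 24} \cdot \frac{1}{64} = - \frac{1}{-72} \cdot \frac{1}{64} = \left(-1\right) \left(- \frac{1}{72}\right) \frac{1}{64} = \frac{1}{72} \cdot \frac{1}{64} = \frac{1}{4608}$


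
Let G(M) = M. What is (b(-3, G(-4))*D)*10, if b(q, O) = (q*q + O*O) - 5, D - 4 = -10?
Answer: -1200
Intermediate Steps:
D = -6 (D = 4 - 10 = -6)
b(q, O) = -5 + O² + q² (b(q, O) = (q² + O²) - 5 = (O² + q²) - 5 = -5 + O² + q²)
(b(-3, G(-4))*D)*10 = ((-5 + (-4)² + (-3)²)*(-6))*10 = ((-5 + 16 + 9)*(-6))*10 = (20*(-6))*10 = -120*10 = -1200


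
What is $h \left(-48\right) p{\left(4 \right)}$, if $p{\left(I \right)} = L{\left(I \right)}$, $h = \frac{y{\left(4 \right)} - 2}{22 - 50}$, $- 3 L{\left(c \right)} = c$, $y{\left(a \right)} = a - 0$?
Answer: $- \frac{32}{7} \approx -4.5714$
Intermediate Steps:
$y{\left(a \right)} = a$ ($y{\left(a \right)} = a + 0 = a$)
$L{\left(c \right)} = - \frac{c}{3}$
$h = - \frac{1}{14}$ ($h = \frac{4 - 2}{22 - 50} = \frac{2}{-28} = 2 \left(- \frac{1}{28}\right) = - \frac{1}{14} \approx -0.071429$)
$p{\left(I \right)} = - \frac{I}{3}$
$h \left(-48\right) p{\left(4 \right)} = \left(- \frac{1}{14}\right) \left(-48\right) \left(\left(- \frac{1}{3}\right) 4\right) = \frac{24}{7} \left(- \frac{4}{3}\right) = - \frac{32}{7}$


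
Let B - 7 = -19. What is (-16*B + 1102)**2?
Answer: 1674436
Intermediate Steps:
B = -12 (B = 7 - 19 = -12)
(-16*B + 1102)**2 = (-16*(-12) + 1102)**2 = (192 + 1102)**2 = 1294**2 = 1674436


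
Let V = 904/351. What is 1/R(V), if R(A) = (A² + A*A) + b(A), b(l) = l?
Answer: 123201/1951736 ≈ 0.063124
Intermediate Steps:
V = 904/351 (V = 904*(1/351) = 904/351 ≈ 2.5755)
R(A) = A + 2*A² (R(A) = (A² + A*A) + A = (A² + A²) + A = 2*A² + A = A + 2*A²)
1/R(V) = 1/(904*(1 + 2*(904/351))/351) = 1/(904*(1 + 1808/351)/351) = 1/((904/351)*(2159/351)) = 1/(1951736/123201) = 123201/1951736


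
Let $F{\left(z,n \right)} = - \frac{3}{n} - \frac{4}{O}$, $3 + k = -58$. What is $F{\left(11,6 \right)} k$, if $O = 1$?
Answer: $\frac{549}{2} \approx 274.5$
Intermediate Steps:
$k = -61$ ($k = -3 - 58 = -61$)
$F{\left(z,n \right)} = -4 - \frac{3}{n}$ ($F{\left(z,n \right)} = - \frac{3}{n} - \frac{4}{1} = - \frac{3}{n} - 4 = -4 - \frac{3}{n}$)
$F{\left(11,6 \right)} k = \left(-4 - \frac{3}{6}\right) \left(-61\right) = \left(-4 - \frac{1}{2}\right) \left(-61\right) = \left(- \frac{9}{2}\right) \left(-61\right) = \frac{549}{2}$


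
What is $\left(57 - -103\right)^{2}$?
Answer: $25600$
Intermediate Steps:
$\left(57 - -103\right)^{2} = \left(57 + 103\right)^{2} = 160^{2} = 25600$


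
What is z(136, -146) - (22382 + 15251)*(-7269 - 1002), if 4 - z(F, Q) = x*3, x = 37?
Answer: 311262436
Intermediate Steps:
z(F, Q) = -107 (z(F, Q) = 4 - 37*3 = 4 - 1*111 = 4 - 111 = -107)
z(136, -146) - (22382 + 15251)*(-7269 - 1002) = -107 - (22382 + 15251)*(-7269 - 1002) = -107 - 37633*(-8271) = -107 - 1*(-311262543) = -107 + 311262543 = 311262436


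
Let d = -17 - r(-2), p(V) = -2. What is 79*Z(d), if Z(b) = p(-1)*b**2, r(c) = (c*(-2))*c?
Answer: -12798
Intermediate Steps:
r(c) = -2*c**2 (r(c) = (-2*c)*c = -2*c**2)
d = -9 (d = -17 - (-2)*(-2)**2 = -17 - (-2)*4 = -17 - 1*(-8) = -17 + 8 = -9)
Z(b) = -2*b**2
79*Z(d) = 79*(-2*(-9)**2) = 79*(-2*81) = 79*(-162) = -12798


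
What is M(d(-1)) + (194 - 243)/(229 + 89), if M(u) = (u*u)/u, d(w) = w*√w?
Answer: -49/318 - I ≈ -0.15409 - 1.0*I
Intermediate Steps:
d(w) = w^(3/2)
M(u) = u (M(u) = u²/u = u)
M(d(-1)) + (194 - 243)/(229 + 89) = (-1)^(3/2) + (194 - 243)/(229 + 89) = -I - 49/318 = -49/318 - I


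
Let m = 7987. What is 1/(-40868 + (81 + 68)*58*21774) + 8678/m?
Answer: 6089256474485/5604389435988 ≈ 1.0865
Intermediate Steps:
1/(-40868 + (81 + 68)*58*21774) + 8678/m = 1/(-40868 + (81 + 68)*58*21774) + 8678/7987 = (1/21774)/(-40868 + 149*58) + 8678*(1/7987) = (1/21774)/(-40868 + 8642) + 8678/7987 = (1/21774)/(-32226) + 8678/7987 = -1/32226*1/21774 + 8678/7987 = -1/701688924 + 8678/7987 = 6089256474485/5604389435988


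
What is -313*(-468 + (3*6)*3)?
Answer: 129582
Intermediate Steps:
-313*(-468 + (3*6)*3) = -313*(-468 + 18*3) = -313*(-468 + 54) = -313*(-414) = 129582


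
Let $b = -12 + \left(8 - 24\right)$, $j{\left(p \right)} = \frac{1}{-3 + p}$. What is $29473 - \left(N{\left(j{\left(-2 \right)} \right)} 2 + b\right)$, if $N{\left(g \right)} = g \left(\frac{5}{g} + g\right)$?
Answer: $\frac{737273}{25} \approx 29491.0$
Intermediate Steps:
$N{\left(g \right)} = g \left(g + \frac{5}{g}\right)$
$b = -28$ ($b = -12 - 16 = -28$)
$29473 - \left(N{\left(j{\left(-2 \right)} \right)} 2 + b\right) = 29473 - \left(\left(5 + \left(\frac{1}{-3 - 2}\right)^{2}\right) 2 - 28\right) = 29473 - \left(\left(5 + \left(\frac{1}{-5}\right)^{2}\right) 2 - 28\right) = 29473 - \left(\left(5 + \left(- \frac{1}{5}\right)^{2}\right) 2 - 28\right) = 29473 - \left(\left(5 + \frac{1}{25}\right) 2 - 28\right) = 29473 - \left(\frac{126}{25} \cdot 2 - 28\right) = 29473 - \left(\frac{252}{25} - 28\right) = 29473 - - \frac{448}{25} = 29473 + \frac{448}{25} = \frac{737273}{25}$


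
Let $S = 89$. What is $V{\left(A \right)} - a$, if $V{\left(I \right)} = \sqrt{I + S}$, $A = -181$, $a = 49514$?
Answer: $-49514 + 2 i \sqrt{23} \approx -49514.0 + 9.5917 i$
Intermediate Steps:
$V{\left(I \right)} = \sqrt{89 + I}$ ($V{\left(I \right)} = \sqrt{I + 89} = \sqrt{89 + I}$)
$V{\left(A \right)} - a = \sqrt{89 - 181} - 49514 = \sqrt{-92} - 49514 = 2 i \sqrt{23} - 49514 = -49514 + 2 i \sqrt{23}$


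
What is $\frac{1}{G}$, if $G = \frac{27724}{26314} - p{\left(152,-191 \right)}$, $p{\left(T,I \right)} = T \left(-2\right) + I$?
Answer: $\frac{13157}{6526577} \approx 0.0020159$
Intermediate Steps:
$p{\left(T,I \right)} = I - 2 T$ ($p{\left(T,I \right)} = - 2 T + I = I - 2 T$)
$G = \frac{6526577}{13157}$ ($G = \frac{27724}{26314} - \left(-191 - 304\right) = 27724 \cdot \frac{1}{26314} - \left(-191 - 304\right) = \frac{13862}{13157} - -495 = \frac{13862}{13157} + 495 = \frac{6526577}{13157} \approx 496.05$)
$\frac{1}{G} = \frac{1}{\frac{6526577}{13157}} = \frac{13157}{6526577}$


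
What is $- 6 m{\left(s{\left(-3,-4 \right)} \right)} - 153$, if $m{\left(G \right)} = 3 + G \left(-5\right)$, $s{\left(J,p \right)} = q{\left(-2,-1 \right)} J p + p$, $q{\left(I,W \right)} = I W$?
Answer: $429$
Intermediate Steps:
$s{\left(J,p \right)} = p + 2 J p$ ($s{\left(J,p \right)} = \left(-2\right) \left(-1\right) J p + p = 2 J p + p = p + 2 J p$)
$m{\left(G \right)} = 3 - 5 G$
$- 6 m{\left(s{\left(-3,-4 \right)} \right)} - 153 = - 6 \left(3 - 5 \left(- 4 \left(1 + 2 \left(-3\right)\right)\right)\right) - 153 = - 6 \left(3 - 5 \left(- 4 \left(1 - 6\right)\right)\right) - 153 = - 6 \left(3 - 5 \left(\left(-4\right) \left(-5\right)\right)\right) - 153 = - 6 \left(3 - 100\right) - 153 = \left(-6\right) \left(-97\right) - 153 = 582 - 153 = 429$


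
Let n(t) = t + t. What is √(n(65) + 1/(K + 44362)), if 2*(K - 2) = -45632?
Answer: 3*√1676698363/10774 ≈ 11.402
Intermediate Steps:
K = -22814 (K = 2 + (½)*(-45632) = 2 - 22816 = -22814)
n(t) = 2*t
√(n(65) + 1/(K + 44362)) = √(2*65 + 1/(-22814 + 44362)) = √(130 + 1/21548) = √(2801241/21548) = 3*√1676698363/10774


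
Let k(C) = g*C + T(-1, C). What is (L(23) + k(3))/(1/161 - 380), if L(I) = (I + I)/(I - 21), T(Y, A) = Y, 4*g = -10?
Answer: -4669/122358 ≈ -0.038159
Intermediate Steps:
g = -5/2 (g = (1/4)*(-10) = -5/2 ≈ -2.5000)
k(C) = -1 - 5*C/2 (k(C) = -5*C/2 - 1 = -1 - 5*C/2)
L(I) = 2*I/(-21 + I) (L(I) = (2*I)/(-21 + I) = 2*I/(-21 + I))
(L(23) + k(3))/(1/161 - 380) = (2*23/(-21 + 23) + (-1 - 5/2*3))/(1/161 - 380) = (2*23/2 + (-1 - 15/2))/(1/161 - 380) = (2*23*(1/2) - 17/2)/(-61179/161) = (23 - 17/2)*(-161/61179) = (29/2)*(-161/61179) = -4669/122358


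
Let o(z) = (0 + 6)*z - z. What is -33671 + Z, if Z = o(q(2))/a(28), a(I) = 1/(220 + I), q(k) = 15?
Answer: -15071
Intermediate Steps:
o(z) = 5*z (o(z) = 6*z - z = 5*z)
Z = 18600 (Z = (5*15)/(1/(220 + 28)) = 75/(1/248) = 75*248 = 18600)
-33671 + Z = -33671 + 18600 = -15071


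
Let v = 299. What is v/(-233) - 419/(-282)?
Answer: 13309/65706 ≈ 0.20255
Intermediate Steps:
v/(-233) - 419/(-282) = 299/(-233) - 419/(-282) = 299*(-1/233) - 419*(-1/282) = -299/233 + 419/282 = 13309/65706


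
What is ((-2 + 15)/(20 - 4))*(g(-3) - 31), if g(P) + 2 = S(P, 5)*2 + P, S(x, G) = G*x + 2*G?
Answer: -299/8 ≈ -37.375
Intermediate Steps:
S(x, G) = 2*G + G*x
g(P) = 18 + 11*P (g(P) = -2 + ((5*(2 + P))*2 + P) = -2 + ((10 + 5*P)*2 + P) = -2 + ((20 + 10*P) + P) = -2 + (20 + 11*P) = 18 + 11*P)
((-2 + 15)/(20 - 4))*(g(-3) - 31) = ((-2 + 15)/(20 - 4))*((18 + 11*(-3)) - 31) = (13/16)*((18 - 33) - 31) = (13*(1/16))*(-15 - 31) = (13/16)*(-46) = -299/8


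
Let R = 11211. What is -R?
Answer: -11211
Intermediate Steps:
-R = -1*11211 = -11211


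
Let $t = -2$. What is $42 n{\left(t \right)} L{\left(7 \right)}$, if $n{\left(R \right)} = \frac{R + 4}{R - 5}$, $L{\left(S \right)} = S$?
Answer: $-84$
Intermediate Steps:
$n{\left(R \right)} = \frac{4 + R}{-5 + R}$
$42 n{\left(t \right)} L{\left(7 \right)} = 42 \frac{4 - 2}{-5 - 2} \cdot 7 = 42 \frac{1}{-7} \cdot 2 \cdot 7 = 42 \left(\left(- \frac{1}{7}\right) 2\right) 7 = 42 \left(- \frac{2}{7}\right) 7 = \left(-12\right) 7 = -84$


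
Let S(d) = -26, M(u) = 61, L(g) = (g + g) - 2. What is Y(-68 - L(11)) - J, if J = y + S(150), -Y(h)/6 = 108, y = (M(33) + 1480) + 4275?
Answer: -6438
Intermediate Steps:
L(g) = -2 + 2*g (L(g) = 2*g - 2 = -2 + 2*g)
y = 5816 (y = (61 + 1480) + 4275 = 1541 + 4275 = 5816)
Y(h) = -648 (Y(h) = -6*108 = -648)
J = 5790 (J = 5816 - 26 = 5790)
Y(-68 - L(11)) - J = -648 - 1*5790 = -648 - 5790 = -6438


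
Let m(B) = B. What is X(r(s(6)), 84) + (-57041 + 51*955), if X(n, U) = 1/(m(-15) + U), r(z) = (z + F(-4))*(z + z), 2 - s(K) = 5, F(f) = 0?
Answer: -575183/69 ≈ -8336.0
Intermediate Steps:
s(K) = -3 (s(K) = 2 - 1*5 = 2 - 5 = -3)
r(z) = 2*z**2 (r(z) = (z + 0)*(z + z) = z*(2*z) = 2*z**2)
X(n, U) = 1/(-15 + U)
X(r(s(6)), 84) + (-57041 + 51*955) = 1/(-15 + 84) + (-57041 + 51*955) = 1/69 + (-57041 + 48705) = 1/69 - 8336 = -575183/69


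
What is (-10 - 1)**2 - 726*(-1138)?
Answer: 826309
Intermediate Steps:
(-10 - 1)**2 - 726*(-1138) = (-11)**2 + 826188 = 121 + 826188 = 826309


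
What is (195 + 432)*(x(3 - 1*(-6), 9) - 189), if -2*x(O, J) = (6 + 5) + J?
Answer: -124773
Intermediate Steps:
x(O, J) = -11/2 - J/2 (x(O, J) = -((6 + 5) + J)/2 = -(11 + J)/2 = -11/2 - J/2)
(195 + 432)*(x(3 - 1*(-6), 9) - 189) = (195 + 432)*((-11/2 - ½*9) - 189) = 627*((-11/2 - 9/2) - 189) = 627*(-10 - 189) = 627*(-199) = -124773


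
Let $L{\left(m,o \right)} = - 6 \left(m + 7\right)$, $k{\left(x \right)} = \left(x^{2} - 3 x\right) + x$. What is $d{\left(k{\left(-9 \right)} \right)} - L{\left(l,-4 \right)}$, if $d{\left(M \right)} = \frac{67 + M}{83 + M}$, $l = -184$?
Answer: $- \frac{96559}{91} \approx -1061.1$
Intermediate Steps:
$k{\left(x \right)} = x^{2} - 2 x$
$d{\left(M \right)} = \frac{67 + M}{83 + M}$
$L{\left(m,o \right)} = -42 - 6 m$ ($L{\left(m,o \right)} = - 6 \left(7 + m\right) = -42 - 6 m$)
$d{\left(k{\left(-9 \right)} \right)} - L{\left(l,-4 \right)} = \frac{67 - 9 \left(-2 - 9\right)}{83 - 9 \left(-2 - 9\right)} - \left(-42 - -1104\right) = \frac{67 - -99}{83 - -99} - \left(-42 + 1104\right) = \frac{67 + 99}{83 + 99} - 1062 = \frac{1}{182} \cdot 166 - 1062 = \frac{83}{91} - 1062 = - \frac{96559}{91}$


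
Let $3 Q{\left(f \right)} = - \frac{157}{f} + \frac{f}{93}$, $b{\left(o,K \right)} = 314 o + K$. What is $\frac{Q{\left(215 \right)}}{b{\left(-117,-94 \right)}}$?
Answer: $- \frac{3953}{276170940} \approx -1.4314 \cdot 10^{-5}$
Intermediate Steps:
$b{\left(o,K \right)} = K + 314 o$
$Q{\left(f \right)} = - \frac{157}{3 f} + \frac{f}{279}$ ($Q{\left(f \right)} = \frac{- \frac{157}{f} + \frac{f}{93}}{3} = - \frac{157}{3 f} + \frac{f}{279}$)
$\frac{Q{\left(215 \right)}}{b{\left(-117,-94 \right)}} = \frac{\frac{1}{279} \cdot \frac{1}{215} \left(-14601 + 215^{2}\right)}{-94 + 314 \left(-117\right)} = \frac{\frac{1}{279} \cdot \frac{1}{215} \left(-14601 + 46225\right)}{-94 - 36738} = \frac{\frac{1}{279} \cdot \frac{1}{215} \cdot 31624}{-36832} = \frac{31624}{59985} \left(- \frac{1}{36832}\right) = - \frac{3953}{276170940}$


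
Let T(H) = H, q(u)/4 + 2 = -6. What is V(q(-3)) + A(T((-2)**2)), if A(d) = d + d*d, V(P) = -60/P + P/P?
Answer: 183/8 ≈ 22.875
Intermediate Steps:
q(u) = -32 (q(u) = -8 + 4*(-6) = -8 - 24 = -32)
V(P) = 1 - 60/P (V(P) = -60/P + 1 = 1 - 60/P)
A(d) = d + d**2
V(q(-3)) + A(T((-2)**2)) = (-60 - 32)/(-32) + (-2)**2*(1 + (-2)**2) = -1/32*(-92) + 4*(1 + 4) = 23/8 + 4*5 = 23/8 + 20 = 183/8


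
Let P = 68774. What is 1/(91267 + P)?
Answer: 1/160041 ≈ 6.2484e-6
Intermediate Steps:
1/(91267 + P) = 1/(91267 + 68774) = 1/160041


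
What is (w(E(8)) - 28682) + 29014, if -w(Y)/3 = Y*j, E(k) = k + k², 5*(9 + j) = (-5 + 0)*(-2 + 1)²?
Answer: 2492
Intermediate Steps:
j = -10 (j = -9 + ((-5 + 0)*(-2 + 1)²)/5 = -9 + (-5*(-1)²)/5 = -9 + (-5*1)/5 = -9 + (⅕)*(-5) = -9 - 1 = -10)
w(Y) = 30*Y (w(Y) = -3*Y*(-10) = -(-30)*Y = 30*Y)
(w(E(8)) - 28682) + 29014 = (30*(8*(1 + 8)) - 28682) + 29014 = (30*(8*9) - 28682) + 29014 = (30*72 - 28682) + 29014 = (2160 - 28682) + 29014 = -26522 + 29014 = 2492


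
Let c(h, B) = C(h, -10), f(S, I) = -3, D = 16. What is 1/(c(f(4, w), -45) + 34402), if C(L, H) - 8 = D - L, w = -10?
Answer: 1/34429 ≈ 2.9045e-5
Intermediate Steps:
C(L, H) = 24 - L (C(L, H) = 8 + (16 - L) = 24 - L)
c(h, B) = 24 - h
1/(c(f(4, w), -45) + 34402) = 1/((24 - 1*(-3)) + 34402) = 1/((24 + 3) + 34402) = 1/(27 + 34402) = 1/34429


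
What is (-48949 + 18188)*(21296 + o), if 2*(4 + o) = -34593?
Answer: -245811151/2 ≈ -1.2291e+8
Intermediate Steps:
o = -34601/2 (o = -4 + (½)*(-34593) = -4 - 34593/2 = -34601/2 ≈ -17301.)
(-48949 + 18188)*(21296 + o) = (-48949 + 18188)*(21296 - 34601/2) = -30761*7991/2 = -245811151/2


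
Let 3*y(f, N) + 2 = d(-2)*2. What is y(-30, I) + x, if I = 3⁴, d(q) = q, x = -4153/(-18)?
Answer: 4117/18 ≈ 228.72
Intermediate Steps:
x = 4153/18 (x = -4153*(-1/18) = 4153/18 ≈ 230.72)
I = 81
y(f, N) = -2 (y(f, N) = -⅔ + (-2*2)/3 = -⅔ + (⅓)*(-4) = -⅔ - 4/3 = -2)
y(-30, I) + x = -2 + 4153/18 = 4117/18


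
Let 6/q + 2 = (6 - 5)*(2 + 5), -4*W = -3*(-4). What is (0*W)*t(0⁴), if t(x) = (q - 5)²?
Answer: 0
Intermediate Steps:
W = -3 (W = -(-3)*(-4)/4 = -¼*12 = -3)
q = 6/5 (q = 6/(-2 + (6 - 5)*(2 + 5)) = 6/(-2 + 1*7) = 6/(-2 + 7) = 6/5 ≈ 1.2000)
t(x) = 361/25 (t(x) = (6/5 - 5)² = (-19/5)² = 361/25)
(0*W)*t(0⁴) = (0*(-3))*(361/25) = 0*(361/25) = 0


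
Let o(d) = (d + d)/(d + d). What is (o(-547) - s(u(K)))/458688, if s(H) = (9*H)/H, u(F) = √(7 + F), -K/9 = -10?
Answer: -1/57336 ≈ -1.7441e-5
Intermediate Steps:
K = 90 (K = -9*(-10) = 90)
s(H) = 9
o(d) = 1 (o(d) = (2*d)/((2*d)) = (2*d)*(1/(2*d)) = 1)
(o(-547) - s(u(K)))/458688 = (1 - 1*9)/458688 = (1 - 9)*(1/458688) = -8*1/458688 = -1/57336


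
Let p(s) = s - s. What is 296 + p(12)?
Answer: 296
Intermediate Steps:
p(s) = 0
296 + p(12) = 296 + 0 = 296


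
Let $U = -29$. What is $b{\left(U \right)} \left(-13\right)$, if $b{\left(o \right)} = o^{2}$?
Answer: $-10933$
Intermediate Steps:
$b{\left(U \right)} \left(-13\right) = \left(-29\right)^{2} \left(-13\right) = 841 \left(-13\right) = -10933$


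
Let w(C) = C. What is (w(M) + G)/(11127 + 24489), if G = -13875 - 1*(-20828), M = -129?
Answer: 853/4452 ≈ 0.19160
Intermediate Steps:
G = 6953 (G = -13875 + 20828 = 6953)
(w(M) + G)/(11127 + 24489) = (-129 + 6953)/(11127 + 24489) = 6824/35616 = 6824*(1/35616) = 853/4452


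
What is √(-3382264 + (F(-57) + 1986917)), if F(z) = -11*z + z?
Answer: I*√1394777 ≈ 1181.0*I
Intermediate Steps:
F(z) = -10*z
√(-3382264 + (F(-57) + 1986917)) = √(-3382264 + (-10*(-57) + 1986917)) = √(-3382264 + (570 + 1986917)) = √(-3382264 + 1987487) = √(-1394777) = I*√1394777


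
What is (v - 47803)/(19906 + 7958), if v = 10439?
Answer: -9341/6966 ≈ -1.3409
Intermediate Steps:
(v - 47803)/(19906 + 7958) = (10439 - 47803)/(19906 + 7958) = -37364/27864 = -37364*1/27864 = -9341/6966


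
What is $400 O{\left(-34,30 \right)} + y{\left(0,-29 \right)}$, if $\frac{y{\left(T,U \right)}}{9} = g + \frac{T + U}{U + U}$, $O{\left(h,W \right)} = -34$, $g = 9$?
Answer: $- \frac{27029}{2} \approx -13515.0$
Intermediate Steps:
$y{\left(T,U \right)} = 81 + \frac{9 \left(T + U\right)}{2 U}$ ($y{\left(T,U \right)} = 9 \left(9 + \frac{T + U}{U + U}\right) = 9 \left(9 + \frac{T + U}{2 U}\right) = 81 + \frac{9 \left(T + U\right)}{2 U}$)
$400 O{\left(-34,30 \right)} + y{\left(0,-29 \right)} = 400 \left(-34\right) + \frac{9 \left(0 + 19 \left(-29\right)\right)}{2 \left(-29\right)} = -13600 + \frac{9}{2} \left(- \frac{1}{29}\right) \left(0 - 551\right) = -13600 + \frac{9}{2} \left(- \frac{1}{29}\right) \left(-551\right) = -13600 + \frac{171}{2} = - \frac{27029}{2}$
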